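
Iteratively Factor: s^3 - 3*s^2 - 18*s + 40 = (s + 4)*(s^2 - 7*s + 10) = (s - 5)*(s + 4)*(s - 2)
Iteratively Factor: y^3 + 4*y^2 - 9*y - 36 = (y + 4)*(y^2 - 9) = (y + 3)*(y + 4)*(y - 3)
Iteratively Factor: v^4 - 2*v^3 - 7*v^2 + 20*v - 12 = (v - 1)*(v^3 - v^2 - 8*v + 12) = (v - 1)*(v + 3)*(v^2 - 4*v + 4) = (v - 2)*(v - 1)*(v + 3)*(v - 2)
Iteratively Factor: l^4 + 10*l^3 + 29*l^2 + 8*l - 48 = (l + 4)*(l^3 + 6*l^2 + 5*l - 12) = (l - 1)*(l + 4)*(l^2 + 7*l + 12) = (l - 1)*(l + 4)^2*(l + 3)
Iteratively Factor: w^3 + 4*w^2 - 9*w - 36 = (w + 4)*(w^2 - 9) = (w + 3)*(w + 4)*(w - 3)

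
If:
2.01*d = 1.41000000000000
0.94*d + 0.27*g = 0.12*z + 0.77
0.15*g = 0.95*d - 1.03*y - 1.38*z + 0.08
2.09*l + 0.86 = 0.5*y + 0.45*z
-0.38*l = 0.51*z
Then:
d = 0.70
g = 0.50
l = -0.28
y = 0.37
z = 0.21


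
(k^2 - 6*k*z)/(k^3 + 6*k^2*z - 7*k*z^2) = (k - 6*z)/(k^2 + 6*k*z - 7*z^2)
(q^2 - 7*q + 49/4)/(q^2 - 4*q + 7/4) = (2*q - 7)/(2*q - 1)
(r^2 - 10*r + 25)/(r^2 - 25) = (r - 5)/(r + 5)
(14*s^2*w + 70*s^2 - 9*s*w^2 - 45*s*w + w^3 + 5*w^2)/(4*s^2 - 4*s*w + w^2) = (7*s*w + 35*s - w^2 - 5*w)/(2*s - w)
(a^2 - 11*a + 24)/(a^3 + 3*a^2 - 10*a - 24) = (a - 8)/(a^2 + 6*a + 8)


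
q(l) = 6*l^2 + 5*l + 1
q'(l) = 12*l + 5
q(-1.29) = 4.53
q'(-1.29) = -10.48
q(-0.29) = 0.05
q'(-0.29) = 1.52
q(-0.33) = 0.00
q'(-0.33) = 1.04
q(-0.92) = 1.48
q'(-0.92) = -6.04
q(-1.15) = 3.18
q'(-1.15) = -8.80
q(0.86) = 9.74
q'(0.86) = 15.32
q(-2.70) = 31.24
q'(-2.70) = -27.40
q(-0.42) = -0.04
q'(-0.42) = -0.04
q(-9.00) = 442.00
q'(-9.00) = -103.00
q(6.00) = 247.00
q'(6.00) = 77.00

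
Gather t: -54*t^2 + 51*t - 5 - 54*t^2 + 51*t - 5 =-108*t^2 + 102*t - 10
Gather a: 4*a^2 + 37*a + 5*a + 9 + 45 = 4*a^2 + 42*a + 54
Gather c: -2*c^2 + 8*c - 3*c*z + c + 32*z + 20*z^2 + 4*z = -2*c^2 + c*(9 - 3*z) + 20*z^2 + 36*z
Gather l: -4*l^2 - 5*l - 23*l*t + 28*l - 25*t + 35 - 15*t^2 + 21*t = -4*l^2 + l*(23 - 23*t) - 15*t^2 - 4*t + 35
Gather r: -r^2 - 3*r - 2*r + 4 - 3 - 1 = -r^2 - 5*r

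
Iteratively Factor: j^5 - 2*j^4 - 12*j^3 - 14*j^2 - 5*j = (j - 5)*(j^4 + 3*j^3 + 3*j^2 + j) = j*(j - 5)*(j^3 + 3*j^2 + 3*j + 1) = j*(j - 5)*(j + 1)*(j^2 + 2*j + 1) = j*(j - 5)*(j + 1)^2*(j + 1)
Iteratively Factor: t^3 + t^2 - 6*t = (t)*(t^2 + t - 6) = t*(t - 2)*(t + 3)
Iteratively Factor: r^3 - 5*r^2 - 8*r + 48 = (r - 4)*(r^2 - r - 12) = (r - 4)^2*(r + 3)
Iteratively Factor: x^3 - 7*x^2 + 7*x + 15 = (x - 3)*(x^2 - 4*x - 5) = (x - 3)*(x + 1)*(x - 5)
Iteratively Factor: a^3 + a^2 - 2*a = (a - 1)*(a^2 + 2*a) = a*(a - 1)*(a + 2)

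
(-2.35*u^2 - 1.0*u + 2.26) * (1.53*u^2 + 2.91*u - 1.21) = -3.5955*u^4 - 8.3685*u^3 + 3.3913*u^2 + 7.7866*u - 2.7346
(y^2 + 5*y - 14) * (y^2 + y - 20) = y^4 + 6*y^3 - 29*y^2 - 114*y + 280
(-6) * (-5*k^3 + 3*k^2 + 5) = 30*k^3 - 18*k^2 - 30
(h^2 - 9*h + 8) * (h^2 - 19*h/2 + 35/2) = h^4 - 37*h^3/2 + 111*h^2 - 467*h/2 + 140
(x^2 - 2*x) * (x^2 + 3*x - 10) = x^4 + x^3 - 16*x^2 + 20*x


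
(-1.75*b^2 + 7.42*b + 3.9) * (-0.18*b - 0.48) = 0.315*b^3 - 0.4956*b^2 - 4.2636*b - 1.872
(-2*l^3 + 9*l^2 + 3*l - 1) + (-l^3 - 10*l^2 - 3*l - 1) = -3*l^3 - l^2 - 2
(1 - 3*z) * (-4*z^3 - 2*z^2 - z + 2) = 12*z^4 + 2*z^3 + z^2 - 7*z + 2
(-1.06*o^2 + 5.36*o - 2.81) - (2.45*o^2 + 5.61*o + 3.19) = -3.51*o^2 - 0.25*o - 6.0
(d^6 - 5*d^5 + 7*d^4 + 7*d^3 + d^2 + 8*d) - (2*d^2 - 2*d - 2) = d^6 - 5*d^5 + 7*d^4 + 7*d^3 - d^2 + 10*d + 2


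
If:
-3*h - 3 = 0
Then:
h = -1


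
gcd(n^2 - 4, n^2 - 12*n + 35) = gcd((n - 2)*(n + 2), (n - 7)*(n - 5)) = 1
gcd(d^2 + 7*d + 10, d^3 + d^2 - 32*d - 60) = d^2 + 7*d + 10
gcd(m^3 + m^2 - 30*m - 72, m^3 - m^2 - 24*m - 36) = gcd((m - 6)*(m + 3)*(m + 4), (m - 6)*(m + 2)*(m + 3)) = m^2 - 3*m - 18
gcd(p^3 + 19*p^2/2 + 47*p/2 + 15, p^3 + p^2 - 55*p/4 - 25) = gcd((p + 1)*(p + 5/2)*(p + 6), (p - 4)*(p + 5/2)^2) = p + 5/2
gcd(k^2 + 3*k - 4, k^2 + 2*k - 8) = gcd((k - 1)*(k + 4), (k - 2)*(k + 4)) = k + 4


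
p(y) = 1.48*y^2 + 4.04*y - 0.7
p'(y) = 2.96*y + 4.04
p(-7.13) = 45.73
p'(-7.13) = -17.06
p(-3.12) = 1.10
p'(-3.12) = -5.20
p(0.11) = -0.24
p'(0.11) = 4.37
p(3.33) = 29.16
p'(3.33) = 13.90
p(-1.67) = -3.32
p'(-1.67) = -0.90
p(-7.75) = 56.88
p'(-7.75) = -18.90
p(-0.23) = -1.55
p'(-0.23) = 3.36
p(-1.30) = -3.45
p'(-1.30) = 0.19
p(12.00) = 260.90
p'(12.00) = 39.56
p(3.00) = 24.74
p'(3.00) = 12.92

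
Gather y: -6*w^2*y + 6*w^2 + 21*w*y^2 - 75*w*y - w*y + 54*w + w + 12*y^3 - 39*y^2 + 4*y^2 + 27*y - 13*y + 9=6*w^2 + 55*w + 12*y^3 + y^2*(21*w - 35) + y*(-6*w^2 - 76*w + 14) + 9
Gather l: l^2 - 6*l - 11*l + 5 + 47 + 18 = l^2 - 17*l + 70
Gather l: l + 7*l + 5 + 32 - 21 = 8*l + 16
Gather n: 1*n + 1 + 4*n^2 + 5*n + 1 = 4*n^2 + 6*n + 2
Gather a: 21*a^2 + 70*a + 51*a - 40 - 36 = 21*a^2 + 121*a - 76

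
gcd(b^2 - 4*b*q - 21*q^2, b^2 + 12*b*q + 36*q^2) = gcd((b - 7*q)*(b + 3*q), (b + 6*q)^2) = 1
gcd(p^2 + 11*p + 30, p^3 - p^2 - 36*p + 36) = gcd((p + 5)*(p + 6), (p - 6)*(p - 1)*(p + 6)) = p + 6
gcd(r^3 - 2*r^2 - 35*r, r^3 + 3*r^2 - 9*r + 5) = r + 5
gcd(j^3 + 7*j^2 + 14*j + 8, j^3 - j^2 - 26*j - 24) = j^2 + 5*j + 4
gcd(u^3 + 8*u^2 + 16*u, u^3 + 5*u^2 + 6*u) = u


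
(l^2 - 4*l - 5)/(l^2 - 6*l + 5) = (l + 1)/(l - 1)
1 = 1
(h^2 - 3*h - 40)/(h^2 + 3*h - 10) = (h - 8)/(h - 2)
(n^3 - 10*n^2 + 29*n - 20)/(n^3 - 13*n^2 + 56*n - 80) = (n - 1)/(n - 4)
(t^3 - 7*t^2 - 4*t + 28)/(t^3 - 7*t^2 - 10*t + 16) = (t^2 - 9*t + 14)/(t^2 - 9*t + 8)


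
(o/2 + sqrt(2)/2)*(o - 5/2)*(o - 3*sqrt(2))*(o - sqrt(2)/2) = o^4/2 - 5*sqrt(2)*o^3/4 - 5*o^3/4 - 2*o^2 + 25*sqrt(2)*o^2/8 + 3*sqrt(2)*o/2 + 5*o - 15*sqrt(2)/4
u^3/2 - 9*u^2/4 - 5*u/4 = u*(u/2 + 1/4)*(u - 5)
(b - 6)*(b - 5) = b^2 - 11*b + 30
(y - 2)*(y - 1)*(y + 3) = y^3 - 7*y + 6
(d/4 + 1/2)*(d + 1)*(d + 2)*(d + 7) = d^4/4 + 3*d^3 + 43*d^2/4 + 15*d + 7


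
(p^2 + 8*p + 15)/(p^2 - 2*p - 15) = (p + 5)/(p - 5)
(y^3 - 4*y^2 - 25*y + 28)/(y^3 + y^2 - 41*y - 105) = (y^2 + 3*y - 4)/(y^2 + 8*y + 15)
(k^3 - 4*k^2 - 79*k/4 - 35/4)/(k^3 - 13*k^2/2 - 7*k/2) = (k + 5/2)/k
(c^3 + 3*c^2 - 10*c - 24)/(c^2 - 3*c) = c + 6 + 8/c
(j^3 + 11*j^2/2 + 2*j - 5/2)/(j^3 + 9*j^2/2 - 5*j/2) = (j + 1)/j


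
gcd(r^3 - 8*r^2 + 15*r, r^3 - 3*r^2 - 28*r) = r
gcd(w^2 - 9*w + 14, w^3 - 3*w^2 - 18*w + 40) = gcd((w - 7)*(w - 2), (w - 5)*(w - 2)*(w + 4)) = w - 2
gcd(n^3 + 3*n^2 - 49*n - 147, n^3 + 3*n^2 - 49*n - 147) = n^3 + 3*n^2 - 49*n - 147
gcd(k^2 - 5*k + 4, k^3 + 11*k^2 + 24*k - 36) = k - 1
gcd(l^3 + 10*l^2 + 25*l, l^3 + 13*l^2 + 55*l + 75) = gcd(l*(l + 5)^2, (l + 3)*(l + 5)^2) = l^2 + 10*l + 25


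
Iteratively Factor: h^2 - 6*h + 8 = (h - 2)*(h - 4)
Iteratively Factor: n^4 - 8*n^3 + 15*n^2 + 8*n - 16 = (n - 4)*(n^3 - 4*n^2 - n + 4) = (n - 4)*(n - 1)*(n^2 - 3*n - 4) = (n - 4)*(n - 1)*(n + 1)*(n - 4)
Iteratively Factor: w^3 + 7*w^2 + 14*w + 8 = (w + 1)*(w^2 + 6*w + 8) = (w + 1)*(w + 4)*(w + 2)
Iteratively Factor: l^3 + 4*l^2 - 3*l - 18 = (l + 3)*(l^2 + l - 6) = (l + 3)^2*(l - 2)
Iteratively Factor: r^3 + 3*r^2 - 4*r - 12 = (r + 2)*(r^2 + r - 6) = (r - 2)*(r + 2)*(r + 3)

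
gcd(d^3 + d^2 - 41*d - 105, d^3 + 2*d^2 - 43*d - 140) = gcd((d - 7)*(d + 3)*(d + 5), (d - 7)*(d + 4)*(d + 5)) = d^2 - 2*d - 35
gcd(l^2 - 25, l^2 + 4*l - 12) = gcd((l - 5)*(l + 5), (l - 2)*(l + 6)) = 1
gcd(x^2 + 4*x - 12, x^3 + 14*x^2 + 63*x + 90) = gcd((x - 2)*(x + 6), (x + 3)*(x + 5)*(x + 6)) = x + 6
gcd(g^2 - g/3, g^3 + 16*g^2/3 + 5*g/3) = g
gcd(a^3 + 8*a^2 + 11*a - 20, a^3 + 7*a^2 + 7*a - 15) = a^2 + 4*a - 5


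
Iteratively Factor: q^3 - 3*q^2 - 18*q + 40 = (q + 4)*(q^2 - 7*q + 10) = (q - 2)*(q + 4)*(q - 5)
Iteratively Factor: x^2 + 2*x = (x)*(x + 2)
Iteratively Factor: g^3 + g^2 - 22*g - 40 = (g + 2)*(g^2 - g - 20) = (g + 2)*(g + 4)*(g - 5)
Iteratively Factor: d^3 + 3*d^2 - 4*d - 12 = (d - 2)*(d^2 + 5*d + 6) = (d - 2)*(d + 2)*(d + 3)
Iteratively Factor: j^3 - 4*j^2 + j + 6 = (j - 3)*(j^2 - j - 2) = (j - 3)*(j + 1)*(j - 2)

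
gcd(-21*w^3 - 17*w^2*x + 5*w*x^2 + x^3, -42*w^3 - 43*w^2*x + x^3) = w + x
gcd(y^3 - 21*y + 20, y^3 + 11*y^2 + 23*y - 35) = y^2 + 4*y - 5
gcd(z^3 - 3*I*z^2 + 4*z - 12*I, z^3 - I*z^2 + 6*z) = z^2 - I*z + 6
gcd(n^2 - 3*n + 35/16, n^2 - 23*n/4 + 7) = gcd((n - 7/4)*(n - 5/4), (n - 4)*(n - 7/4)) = n - 7/4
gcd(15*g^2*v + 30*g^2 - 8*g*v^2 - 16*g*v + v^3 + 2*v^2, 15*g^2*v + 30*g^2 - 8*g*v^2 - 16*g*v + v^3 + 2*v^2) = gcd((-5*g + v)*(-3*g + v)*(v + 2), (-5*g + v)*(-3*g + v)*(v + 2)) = 15*g^2*v + 30*g^2 - 8*g*v^2 - 16*g*v + v^3 + 2*v^2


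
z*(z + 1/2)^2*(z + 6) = z^4 + 7*z^3 + 25*z^2/4 + 3*z/2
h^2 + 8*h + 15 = (h + 3)*(h + 5)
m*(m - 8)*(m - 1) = m^3 - 9*m^2 + 8*m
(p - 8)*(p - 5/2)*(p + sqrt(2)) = p^3 - 21*p^2/2 + sqrt(2)*p^2 - 21*sqrt(2)*p/2 + 20*p + 20*sqrt(2)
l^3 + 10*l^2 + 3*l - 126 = (l - 3)*(l + 6)*(l + 7)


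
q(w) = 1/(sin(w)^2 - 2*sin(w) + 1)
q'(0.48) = 11.38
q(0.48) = 3.45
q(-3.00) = 0.77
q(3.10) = 1.09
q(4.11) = 0.30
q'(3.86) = -0.33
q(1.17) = 159.22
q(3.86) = 0.36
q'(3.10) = -2.27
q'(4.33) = -0.10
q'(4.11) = -0.19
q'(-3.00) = -1.33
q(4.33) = 0.27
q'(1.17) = 1567.75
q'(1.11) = 783.77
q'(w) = (-2*sin(w)*cos(w) + 2*cos(w))/(sin(w)^2 - 2*sin(w) + 1)^2 = -2*cos(w)/(sin(w) - 1)^3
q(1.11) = 91.92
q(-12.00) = 4.66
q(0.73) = 9.01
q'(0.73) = 40.31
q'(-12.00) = 16.96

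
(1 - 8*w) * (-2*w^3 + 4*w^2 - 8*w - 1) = 16*w^4 - 34*w^3 + 68*w^2 - 1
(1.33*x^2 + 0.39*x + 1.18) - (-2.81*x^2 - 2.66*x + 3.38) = 4.14*x^2 + 3.05*x - 2.2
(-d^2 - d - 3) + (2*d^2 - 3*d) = d^2 - 4*d - 3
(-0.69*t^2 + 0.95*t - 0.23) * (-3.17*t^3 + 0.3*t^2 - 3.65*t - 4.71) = 2.1873*t^5 - 3.2185*t^4 + 3.5326*t^3 - 0.2866*t^2 - 3.635*t + 1.0833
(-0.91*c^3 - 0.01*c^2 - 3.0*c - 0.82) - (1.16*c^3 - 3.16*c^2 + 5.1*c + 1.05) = -2.07*c^3 + 3.15*c^2 - 8.1*c - 1.87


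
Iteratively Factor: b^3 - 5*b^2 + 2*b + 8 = (b - 2)*(b^2 - 3*b - 4) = (b - 2)*(b + 1)*(b - 4)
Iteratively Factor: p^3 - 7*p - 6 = (p + 1)*(p^2 - p - 6) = (p - 3)*(p + 1)*(p + 2)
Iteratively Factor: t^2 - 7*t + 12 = (t - 3)*(t - 4)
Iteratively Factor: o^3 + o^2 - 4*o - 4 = (o + 2)*(o^2 - o - 2) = (o - 2)*(o + 2)*(o + 1)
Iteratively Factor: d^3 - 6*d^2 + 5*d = (d - 1)*(d^2 - 5*d) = d*(d - 1)*(d - 5)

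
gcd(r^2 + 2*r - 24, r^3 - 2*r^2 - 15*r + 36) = 1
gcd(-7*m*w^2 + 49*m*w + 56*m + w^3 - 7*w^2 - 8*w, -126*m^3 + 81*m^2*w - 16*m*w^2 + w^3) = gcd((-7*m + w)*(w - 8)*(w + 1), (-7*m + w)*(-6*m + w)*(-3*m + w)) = -7*m + w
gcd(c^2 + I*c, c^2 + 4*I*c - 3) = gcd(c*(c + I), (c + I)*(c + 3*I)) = c + I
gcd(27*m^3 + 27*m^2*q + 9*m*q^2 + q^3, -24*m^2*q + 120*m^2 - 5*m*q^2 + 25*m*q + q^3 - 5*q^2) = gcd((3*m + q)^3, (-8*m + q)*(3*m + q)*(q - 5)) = 3*m + q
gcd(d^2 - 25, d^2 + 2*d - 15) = d + 5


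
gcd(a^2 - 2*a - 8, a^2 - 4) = a + 2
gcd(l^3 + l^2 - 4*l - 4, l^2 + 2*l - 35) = 1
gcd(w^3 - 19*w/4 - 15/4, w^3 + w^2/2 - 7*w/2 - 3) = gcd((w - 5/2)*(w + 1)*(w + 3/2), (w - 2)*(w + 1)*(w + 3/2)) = w^2 + 5*w/2 + 3/2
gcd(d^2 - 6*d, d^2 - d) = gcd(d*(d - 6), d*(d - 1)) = d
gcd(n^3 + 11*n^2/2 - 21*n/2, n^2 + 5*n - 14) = n + 7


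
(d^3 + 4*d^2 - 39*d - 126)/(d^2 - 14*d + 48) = (d^2 + 10*d + 21)/(d - 8)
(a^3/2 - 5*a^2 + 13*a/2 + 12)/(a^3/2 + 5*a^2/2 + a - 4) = (a^3 - 10*a^2 + 13*a + 24)/(a^3 + 5*a^2 + 2*a - 8)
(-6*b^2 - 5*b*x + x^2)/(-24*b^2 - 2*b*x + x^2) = (b + x)/(4*b + x)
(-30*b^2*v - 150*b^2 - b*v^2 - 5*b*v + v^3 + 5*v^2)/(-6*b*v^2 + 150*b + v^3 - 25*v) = (5*b + v)/(v - 5)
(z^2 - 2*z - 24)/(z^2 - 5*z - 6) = (z + 4)/(z + 1)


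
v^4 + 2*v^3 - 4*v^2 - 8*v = v*(v - 2)*(v + 2)^2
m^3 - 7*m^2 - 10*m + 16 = (m - 8)*(m - 1)*(m + 2)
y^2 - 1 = (y - 1)*(y + 1)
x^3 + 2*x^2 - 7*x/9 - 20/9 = (x - 1)*(x + 4/3)*(x + 5/3)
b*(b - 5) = b^2 - 5*b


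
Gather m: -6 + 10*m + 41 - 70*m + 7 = 42 - 60*m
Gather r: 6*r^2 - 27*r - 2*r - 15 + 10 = 6*r^2 - 29*r - 5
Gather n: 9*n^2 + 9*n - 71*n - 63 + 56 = 9*n^2 - 62*n - 7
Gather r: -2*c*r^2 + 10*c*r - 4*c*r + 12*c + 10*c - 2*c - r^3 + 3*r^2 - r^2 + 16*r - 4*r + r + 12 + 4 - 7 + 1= 20*c - r^3 + r^2*(2 - 2*c) + r*(6*c + 13) + 10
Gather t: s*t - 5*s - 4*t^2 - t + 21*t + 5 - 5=-5*s - 4*t^2 + t*(s + 20)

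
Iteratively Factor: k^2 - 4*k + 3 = (k - 3)*(k - 1)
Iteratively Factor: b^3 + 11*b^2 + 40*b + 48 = (b + 3)*(b^2 + 8*b + 16) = (b + 3)*(b + 4)*(b + 4)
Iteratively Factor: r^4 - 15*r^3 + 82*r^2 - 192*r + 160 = (r - 2)*(r^3 - 13*r^2 + 56*r - 80) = (r - 5)*(r - 2)*(r^2 - 8*r + 16) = (r - 5)*(r - 4)*(r - 2)*(r - 4)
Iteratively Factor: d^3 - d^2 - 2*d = (d)*(d^2 - d - 2) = d*(d - 2)*(d + 1)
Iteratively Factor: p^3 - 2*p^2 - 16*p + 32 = (p - 2)*(p^2 - 16) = (p - 4)*(p - 2)*(p + 4)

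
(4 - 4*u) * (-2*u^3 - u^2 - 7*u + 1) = 8*u^4 - 4*u^3 + 24*u^2 - 32*u + 4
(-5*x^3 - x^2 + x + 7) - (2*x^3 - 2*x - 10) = -7*x^3 - x^2 + 3*x + 17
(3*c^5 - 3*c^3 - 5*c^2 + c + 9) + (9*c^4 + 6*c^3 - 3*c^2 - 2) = 3*c^5 + 9*c^4 + 3*c^3 - 8*c^2 + c + 7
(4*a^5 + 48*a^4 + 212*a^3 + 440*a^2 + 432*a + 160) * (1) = 4*a^5 + 48*a^4 + 212*a^3 + 440*a^2 + 432*a + 160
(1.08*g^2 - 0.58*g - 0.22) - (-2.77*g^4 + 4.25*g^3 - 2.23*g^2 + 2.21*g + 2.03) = 2.77*g^4 - 4.25*g^3 + 3.31*g^2 - 2.79*g - 2.25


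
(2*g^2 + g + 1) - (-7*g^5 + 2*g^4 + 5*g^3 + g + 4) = 7*g^5 - 2*g^4 - 5*g^3 + 2*g^2 - 3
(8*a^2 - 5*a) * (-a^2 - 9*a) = -8*a^4 - 67*a^3 + 45*a^2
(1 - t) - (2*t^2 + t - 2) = -2*t^2 - 2*t + 3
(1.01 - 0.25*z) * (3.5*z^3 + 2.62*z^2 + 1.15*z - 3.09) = -0.875*z^4 + 2.88*z^3 + 2.3587*z^2 + 1.934*z - 3.1209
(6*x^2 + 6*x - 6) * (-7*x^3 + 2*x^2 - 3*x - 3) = -42*x^5 - 30*x^4 + 36*x^3 - 48*x^2 + 18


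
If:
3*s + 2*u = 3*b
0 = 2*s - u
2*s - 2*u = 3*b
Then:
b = 0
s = 0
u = 0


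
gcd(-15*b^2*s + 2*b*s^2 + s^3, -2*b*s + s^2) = s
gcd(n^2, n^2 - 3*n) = n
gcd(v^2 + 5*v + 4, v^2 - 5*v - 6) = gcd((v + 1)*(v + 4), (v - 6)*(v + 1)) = v + 1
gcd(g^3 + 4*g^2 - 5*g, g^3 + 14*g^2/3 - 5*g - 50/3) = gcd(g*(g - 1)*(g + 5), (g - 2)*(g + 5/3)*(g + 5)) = g + 5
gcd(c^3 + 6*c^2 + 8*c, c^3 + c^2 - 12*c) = c^2 + 4*c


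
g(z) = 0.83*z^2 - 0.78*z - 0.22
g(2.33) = 2.47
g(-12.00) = 128.66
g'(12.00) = 19.14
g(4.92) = 16.03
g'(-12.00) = -20.70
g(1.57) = 0.60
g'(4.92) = 7.39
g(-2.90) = 9.02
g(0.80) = -0.31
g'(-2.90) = -5.59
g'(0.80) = 0.55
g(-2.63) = 7.57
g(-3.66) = 13.75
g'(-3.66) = -6.86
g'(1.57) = 1.83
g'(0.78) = 0.51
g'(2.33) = 3.09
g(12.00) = 109.94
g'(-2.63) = -5.15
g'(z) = 1.66*z - 0.78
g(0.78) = -0.32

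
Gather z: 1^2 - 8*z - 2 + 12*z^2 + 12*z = 12*z^2 + 4*z - 1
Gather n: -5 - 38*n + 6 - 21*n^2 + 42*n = -21*n^2 + 4*n + 1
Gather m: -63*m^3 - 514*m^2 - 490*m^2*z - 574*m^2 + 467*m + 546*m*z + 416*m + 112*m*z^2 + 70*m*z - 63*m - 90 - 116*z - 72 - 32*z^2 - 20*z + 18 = -63*m^3 + m^2*(-490*z - 1088) + m*(112*z^2 + 616*z + 820) - 32*z^2 - 136*z - 144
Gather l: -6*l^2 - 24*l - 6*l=-6*l^2 - 30*l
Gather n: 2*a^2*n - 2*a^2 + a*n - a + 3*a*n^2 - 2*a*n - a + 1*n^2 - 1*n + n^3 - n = -2*a^2 - 2*a + n^3 + n^2*(3*a + 1) + n*(2*a^2 - a - 2)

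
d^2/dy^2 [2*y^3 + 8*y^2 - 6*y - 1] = 12*y + 16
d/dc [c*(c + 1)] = 2*c + 1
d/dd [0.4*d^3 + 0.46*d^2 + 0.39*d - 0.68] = 1.2*d^2 + 0.92*d + 0.39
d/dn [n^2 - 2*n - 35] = 2*n - 2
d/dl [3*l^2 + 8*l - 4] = 6*l + 8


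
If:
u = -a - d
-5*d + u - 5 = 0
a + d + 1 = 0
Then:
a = -1/5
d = -4/5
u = 1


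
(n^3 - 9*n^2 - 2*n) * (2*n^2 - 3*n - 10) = 2*n^5 - 21*n^4 + 13*n^3 + 96*n^2 + 20*n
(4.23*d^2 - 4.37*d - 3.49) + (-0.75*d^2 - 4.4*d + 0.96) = 3.48*d^2 - 8.77*d - 2.53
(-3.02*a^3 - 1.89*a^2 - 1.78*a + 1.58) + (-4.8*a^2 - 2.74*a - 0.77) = -3.02*a^3 - 6.69*a^2 - 4.52*a + 0.81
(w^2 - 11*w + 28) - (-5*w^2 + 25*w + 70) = 6*w^2 - 36*w - 42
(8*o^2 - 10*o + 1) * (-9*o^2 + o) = -72*o^4 + 98*o^3 - 19*o^2 + o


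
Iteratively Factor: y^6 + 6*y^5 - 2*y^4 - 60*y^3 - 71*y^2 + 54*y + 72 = (y + 2)*(y^5 + 4*y^4 - 10*y^3 - 40*y^2 + 9*y + 36) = (y + 2)*(y + 3)*(y^4 + y^3 - 13*y^2 - y + 12) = (y + 1)*(y + 2)*(y + 3)*(y^3 - 13*y + 12) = (y - 3)*(y + 1)*(y + 2)*(y + 3)*(y^2 + 3*y - 4) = (y - 3)*(y - 1)*(y + 1)*(y + 2)*(y + 3)*(y + 4)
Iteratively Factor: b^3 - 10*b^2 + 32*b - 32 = (b - 4)*(b^2 - 6*b + 8) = (b - 4)^2*(b - 2)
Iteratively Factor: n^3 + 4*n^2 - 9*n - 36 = (n - 3)*(n^2 + 7*n + 12) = (n - 3)*(n + 4)*(n + 3)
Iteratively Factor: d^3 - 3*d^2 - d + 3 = (d + 1)*(d^2 - 4*d + 3) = (d - 3)*(d + 1)*(d - 1)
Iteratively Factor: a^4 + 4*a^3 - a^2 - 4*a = (a + 4)*(a^3 - a) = a*(a + 4)*(a^2 - 1) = a*(a - 1)*(a + 4)*(a + 1)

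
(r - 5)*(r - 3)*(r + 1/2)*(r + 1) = r^4 - 13*r^3/2 + 7*r^2/2 + 37*r/2 + 15/2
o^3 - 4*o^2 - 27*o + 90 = (o - 6)*(o - 3)*(o + 5)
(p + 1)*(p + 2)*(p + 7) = p^3 + 10*p^2 + 23*p + 14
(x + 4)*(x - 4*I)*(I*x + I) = I*x^3 + 4*x^2 + 5*I*x^2 + 20*x + 4*I*x + 16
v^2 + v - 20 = (v - 4)*(v + 5)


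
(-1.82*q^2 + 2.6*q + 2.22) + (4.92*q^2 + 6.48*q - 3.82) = 3.1*q^2 + 9.08*q - 1.6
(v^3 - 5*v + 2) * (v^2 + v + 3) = v^5 + v^4 - 2*v^3 - 3*v^2 - 13*v + 6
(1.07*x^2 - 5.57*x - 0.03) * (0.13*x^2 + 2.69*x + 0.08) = 0.1391*x^4 + 2.1542*x^3 - 14.9016*x^2 - 0.5263*x - 0.0024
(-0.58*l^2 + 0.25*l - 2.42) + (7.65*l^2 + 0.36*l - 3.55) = 7.07*l^2 + 0.61*l - 5.97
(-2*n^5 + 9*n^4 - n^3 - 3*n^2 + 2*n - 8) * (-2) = 4*n^5 - 18*n^4 + 2*n^3 + 6*n^2 - 4*n + 16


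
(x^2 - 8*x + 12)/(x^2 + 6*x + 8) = (x^2 - 8*x + 12)/(x^2 + 6*x + 8)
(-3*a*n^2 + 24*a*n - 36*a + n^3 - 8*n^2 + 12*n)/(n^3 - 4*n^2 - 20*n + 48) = (-3*a + n)/(n + 4)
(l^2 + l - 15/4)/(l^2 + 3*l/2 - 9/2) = (l + 5/2)/(l + 3)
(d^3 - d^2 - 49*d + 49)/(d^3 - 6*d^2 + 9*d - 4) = (d^2 - 49)/(d^2 - 5*d + 4)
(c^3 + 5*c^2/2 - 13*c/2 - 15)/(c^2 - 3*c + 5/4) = 2*(c^2 + 5*c + 6)/(2*c - 1)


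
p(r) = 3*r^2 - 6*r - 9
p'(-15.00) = -96.00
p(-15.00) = 756.00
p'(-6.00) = -42.00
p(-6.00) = 135.00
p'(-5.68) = -40.08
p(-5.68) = 121.87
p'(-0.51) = -9.06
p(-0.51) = -5.16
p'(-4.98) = -35.88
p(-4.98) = 95.28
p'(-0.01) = -6.06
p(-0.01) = -8.94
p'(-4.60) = -33.60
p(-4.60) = 82.08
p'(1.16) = 0.96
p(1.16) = -11.92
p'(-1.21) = -13.26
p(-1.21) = 2.65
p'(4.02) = 18.12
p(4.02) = 15.36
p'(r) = 6*r - 6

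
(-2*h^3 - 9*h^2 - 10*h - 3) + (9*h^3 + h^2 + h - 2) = 7*h^3 - 8*h^2 - 9*h - 5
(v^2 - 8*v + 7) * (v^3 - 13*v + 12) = v^5 - 8*v^4 - 6*v^3 + 116*v^2 - 187*v + 84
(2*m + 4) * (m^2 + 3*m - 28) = 2*m^3 + 10*m^2 - 44*m - 112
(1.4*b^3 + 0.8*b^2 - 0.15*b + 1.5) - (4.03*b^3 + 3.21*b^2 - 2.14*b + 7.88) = -2.63*b^3 - 2.41*b^2 + 1.99*b - 6.38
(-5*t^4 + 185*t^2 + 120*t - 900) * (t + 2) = -5*t^5 - 10*t^4 + 185*t^3 + 490*t^2 - 660*t - 1800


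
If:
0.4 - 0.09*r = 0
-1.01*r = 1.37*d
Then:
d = -3.28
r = 4.44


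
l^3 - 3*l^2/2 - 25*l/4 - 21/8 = (l - 7/2)*(l + 1/2)*(l + 3/2)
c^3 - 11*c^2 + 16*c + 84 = (c - 7)*(c - 6)*(c + 2)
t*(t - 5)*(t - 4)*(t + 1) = t^4 - 8*t^3 + 11*t^2 + 20*t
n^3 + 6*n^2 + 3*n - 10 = (n - 1)*(n + 2)*(n + 5)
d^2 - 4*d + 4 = (d - 2)^2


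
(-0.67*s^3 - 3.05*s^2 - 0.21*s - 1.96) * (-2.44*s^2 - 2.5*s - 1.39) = 1.6348*s^5 + 9.117*s^4 + 9.0687*s^3 + 9.5469*s^2 + 5.1919*s + 2.7244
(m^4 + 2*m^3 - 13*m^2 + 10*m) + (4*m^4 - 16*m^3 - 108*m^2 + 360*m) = 5*m^4 - 14*m^3 - 121*m^2 + 370*m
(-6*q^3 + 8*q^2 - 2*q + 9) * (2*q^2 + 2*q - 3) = -12*q^5 + 4*q^4 + 30*q^3 - 10*q^2 + 24*q - 27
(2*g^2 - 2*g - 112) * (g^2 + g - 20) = 2*g^4 - 154*g^2 - 72*g + 2240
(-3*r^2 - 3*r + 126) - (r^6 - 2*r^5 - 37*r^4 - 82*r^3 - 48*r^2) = -r^6 + 2*r^5 + 37*r^4 + 82*r^3 + 45*r^2 - 3*r + 126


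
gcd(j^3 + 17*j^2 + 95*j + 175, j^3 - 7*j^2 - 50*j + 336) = j + 7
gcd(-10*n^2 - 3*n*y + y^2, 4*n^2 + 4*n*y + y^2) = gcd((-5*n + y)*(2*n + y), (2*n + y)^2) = 2*n + y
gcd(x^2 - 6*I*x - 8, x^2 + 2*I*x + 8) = x - 2*I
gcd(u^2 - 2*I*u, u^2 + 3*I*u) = u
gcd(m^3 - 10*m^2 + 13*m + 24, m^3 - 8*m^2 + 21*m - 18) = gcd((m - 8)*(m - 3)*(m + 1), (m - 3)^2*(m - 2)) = m - 3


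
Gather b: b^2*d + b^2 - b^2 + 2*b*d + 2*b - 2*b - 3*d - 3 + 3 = b^2*d + 2*b*d - 3*d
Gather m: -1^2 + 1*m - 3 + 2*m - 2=3*m - 6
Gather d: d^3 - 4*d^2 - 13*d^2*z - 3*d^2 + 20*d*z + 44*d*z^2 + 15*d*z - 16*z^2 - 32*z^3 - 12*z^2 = d^3 + d^2*(-13*z - 7) + d*(44*z^2 + 35*z) - 32*z^3 - 28*z^2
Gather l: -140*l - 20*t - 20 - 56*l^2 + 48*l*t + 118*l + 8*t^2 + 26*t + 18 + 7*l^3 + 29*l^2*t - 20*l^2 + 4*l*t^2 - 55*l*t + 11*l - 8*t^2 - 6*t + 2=7*l^3 + l^2*(29*t - 76) + l*(4*t^2 - 7*t - 11)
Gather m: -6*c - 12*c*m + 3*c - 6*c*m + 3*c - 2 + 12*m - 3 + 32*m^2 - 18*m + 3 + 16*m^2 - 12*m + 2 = 48*m^2 + m*(-18*c - 18)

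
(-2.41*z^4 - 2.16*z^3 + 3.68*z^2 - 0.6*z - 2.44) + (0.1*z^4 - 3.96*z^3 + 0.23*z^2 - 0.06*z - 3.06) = -2.31*z^4 - 6.12*z^3 + 3.91*z^2 - 0.66*z - 5.5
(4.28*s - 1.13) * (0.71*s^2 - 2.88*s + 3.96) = 3.0388*s^3 - 13.1287*s^2 + 20.2032*s - 4.4748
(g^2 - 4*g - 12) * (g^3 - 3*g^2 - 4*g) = g^5 - 7*g^4 - 4*g^3 + 52*g^2 + 48*g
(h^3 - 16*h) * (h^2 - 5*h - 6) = h^5 - 5*h^4 - 22*h^3 + 80*h^2 + 96*h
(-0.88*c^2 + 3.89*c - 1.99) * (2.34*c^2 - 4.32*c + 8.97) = -2.0592*c^4 + 12.9042*c^3 - 29.355*c^2 + 43.4901*c - 17.8503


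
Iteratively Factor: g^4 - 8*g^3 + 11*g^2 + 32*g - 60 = (g - 2)*(g^3 - 6*g^2 - g + 30) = (g - 2)*(g + 2)*(g^2 - 8*g + 15) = (g - 3)*(g - 2)*(g + 2)*(g - 5)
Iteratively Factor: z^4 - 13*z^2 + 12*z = (z - 3)*(z^3 + 3*z^2 - 4*z) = (z - 3)*(z - 1)*(z^2 + 4*z) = (z - 3)*(z - 1)*(z + 4)*(z)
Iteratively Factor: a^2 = (a)*(a)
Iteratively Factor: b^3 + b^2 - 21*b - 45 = (b - 5)*(b^2 + 6*b + 9) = (b - 5)*(b + 3)*(b + 3)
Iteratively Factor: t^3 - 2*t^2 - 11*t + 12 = (t - 4)*(t^2 + 2*t - 3) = (t - 4)*(t - 1)*(t + 3)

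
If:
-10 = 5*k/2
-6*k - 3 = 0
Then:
No Solution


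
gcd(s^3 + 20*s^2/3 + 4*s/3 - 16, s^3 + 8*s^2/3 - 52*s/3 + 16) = s^2 + 14*s/3 - 8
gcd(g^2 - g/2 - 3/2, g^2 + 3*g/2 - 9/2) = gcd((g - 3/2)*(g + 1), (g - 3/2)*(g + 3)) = g - 3/2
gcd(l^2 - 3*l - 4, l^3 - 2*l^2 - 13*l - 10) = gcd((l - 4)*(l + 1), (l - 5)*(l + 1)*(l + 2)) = l + 1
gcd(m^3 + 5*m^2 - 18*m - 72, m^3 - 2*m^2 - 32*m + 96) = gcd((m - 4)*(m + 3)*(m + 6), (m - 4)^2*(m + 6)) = m^2 + 2*m - 24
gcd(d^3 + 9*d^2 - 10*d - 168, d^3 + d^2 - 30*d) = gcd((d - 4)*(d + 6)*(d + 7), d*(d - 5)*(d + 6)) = d + 6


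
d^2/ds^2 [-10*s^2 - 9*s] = -20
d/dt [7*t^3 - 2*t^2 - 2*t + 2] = 21*t^2 - 4*t - 2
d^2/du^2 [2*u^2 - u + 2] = 4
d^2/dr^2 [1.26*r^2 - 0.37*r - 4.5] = 2.52000000000000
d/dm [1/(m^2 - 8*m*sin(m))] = 2*(4*m*cos(m) - m + 4*sin(m))/(m^2*(m - 8*sin(m))^2)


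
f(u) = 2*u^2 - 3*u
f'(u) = 4*u - 3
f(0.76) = -1.12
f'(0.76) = 0.04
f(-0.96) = 4.72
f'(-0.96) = -6.84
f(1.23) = -0.66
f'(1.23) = 1.92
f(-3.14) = 29.14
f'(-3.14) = -15.56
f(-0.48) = 1.90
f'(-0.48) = -4.92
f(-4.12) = 46.31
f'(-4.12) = -19.48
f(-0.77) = 3.50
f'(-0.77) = -6.08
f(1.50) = 0.00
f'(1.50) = 3.00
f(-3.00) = 27.00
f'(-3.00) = -15.00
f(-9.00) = 189.00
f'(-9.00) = -39.00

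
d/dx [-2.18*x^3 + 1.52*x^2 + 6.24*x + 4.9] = -6.54*x^2 + 3.04*x + 6.24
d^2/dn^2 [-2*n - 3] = 0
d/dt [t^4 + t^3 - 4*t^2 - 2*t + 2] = 4*t^3 + 3*t^2 - 8*t - 2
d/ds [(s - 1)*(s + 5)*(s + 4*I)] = 3*s^2 + 8*s*(1 + I) - 5 + 16*I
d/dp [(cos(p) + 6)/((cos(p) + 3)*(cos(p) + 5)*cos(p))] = 2*(cos(p)^3 + 13*cos(p)^2 + 48*cos(p) + 45)*sin(p)/((cos(p) + 3)^2*(cos(p) + 5)^2*cos(p)^2)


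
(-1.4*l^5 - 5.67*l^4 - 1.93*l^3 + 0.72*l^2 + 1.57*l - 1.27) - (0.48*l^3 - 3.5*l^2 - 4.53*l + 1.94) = -1.4*l^5 - 5.67*l^4 - 2.41*l^3 + 4.22*l^2 + 6.1*l - 3.21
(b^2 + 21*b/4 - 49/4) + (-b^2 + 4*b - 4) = 37*b/4 - 65/4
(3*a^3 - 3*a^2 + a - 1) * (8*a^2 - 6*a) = 24*a^5 - 42*a^4 + 26*a^3 - 14*a^2 + 6*a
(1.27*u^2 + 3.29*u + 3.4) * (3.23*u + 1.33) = 4.1021*u^3 + 12.3158*u^2 + 15.3577*u + 4.522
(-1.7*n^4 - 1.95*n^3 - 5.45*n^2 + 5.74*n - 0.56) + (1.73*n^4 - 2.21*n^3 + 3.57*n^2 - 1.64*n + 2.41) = 0.03*n^4 - 4.16*n^3 - 1.88*n^2 + 4.1*n + 1.85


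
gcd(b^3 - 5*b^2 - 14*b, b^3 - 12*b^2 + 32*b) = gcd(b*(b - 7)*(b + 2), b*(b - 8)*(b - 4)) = b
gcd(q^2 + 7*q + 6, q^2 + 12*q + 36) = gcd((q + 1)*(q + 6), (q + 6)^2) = q + 6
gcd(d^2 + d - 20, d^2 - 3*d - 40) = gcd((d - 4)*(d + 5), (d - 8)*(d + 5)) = d + 5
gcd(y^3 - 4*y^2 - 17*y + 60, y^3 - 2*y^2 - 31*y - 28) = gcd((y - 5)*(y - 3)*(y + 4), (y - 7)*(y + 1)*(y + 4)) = y + 4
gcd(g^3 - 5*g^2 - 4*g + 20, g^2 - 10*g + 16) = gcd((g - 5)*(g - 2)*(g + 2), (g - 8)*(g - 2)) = g - 2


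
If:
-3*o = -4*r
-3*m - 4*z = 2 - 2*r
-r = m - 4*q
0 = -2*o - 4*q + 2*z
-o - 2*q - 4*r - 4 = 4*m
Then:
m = 58/31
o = -88/31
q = -2/31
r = -66/31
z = -92/31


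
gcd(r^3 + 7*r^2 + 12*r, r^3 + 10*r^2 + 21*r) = r^2 + 3*r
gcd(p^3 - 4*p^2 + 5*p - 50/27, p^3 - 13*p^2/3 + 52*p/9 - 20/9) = p^2 - 7*p/3 + 10/9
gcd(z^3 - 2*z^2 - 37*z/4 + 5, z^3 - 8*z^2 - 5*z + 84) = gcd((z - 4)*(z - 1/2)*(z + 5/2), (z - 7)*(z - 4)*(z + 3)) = z - 4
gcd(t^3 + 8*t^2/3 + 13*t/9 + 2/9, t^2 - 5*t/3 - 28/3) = 1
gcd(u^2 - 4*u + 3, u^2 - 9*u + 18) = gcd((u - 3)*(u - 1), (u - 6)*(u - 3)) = u - 3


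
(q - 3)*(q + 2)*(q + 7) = q^3 + 6*q^2 - 13*q - 42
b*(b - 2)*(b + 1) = b^3 - b^2 - 2*b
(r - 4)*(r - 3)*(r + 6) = r^3 - r^2 - 30*r + 72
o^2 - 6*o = o*(o - 6)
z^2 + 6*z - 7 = (z - 1)*(z + 7)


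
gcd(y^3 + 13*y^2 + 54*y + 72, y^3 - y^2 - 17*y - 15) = y + 3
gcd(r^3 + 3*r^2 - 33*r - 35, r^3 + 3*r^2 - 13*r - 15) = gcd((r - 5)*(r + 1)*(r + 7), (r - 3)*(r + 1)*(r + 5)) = r + 1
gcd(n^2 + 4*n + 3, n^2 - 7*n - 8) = n + 1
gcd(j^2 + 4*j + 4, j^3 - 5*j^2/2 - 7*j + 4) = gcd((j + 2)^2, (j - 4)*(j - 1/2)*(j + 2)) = j + 2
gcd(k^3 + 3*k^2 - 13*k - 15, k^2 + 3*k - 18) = k - 3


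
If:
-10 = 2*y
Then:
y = -5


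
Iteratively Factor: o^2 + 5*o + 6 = (o + 2)*(o + 3)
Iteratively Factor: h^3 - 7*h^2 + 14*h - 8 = (h - 1)*(h^2 - 6*h + 8) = (h - 4)*(h - 1)*(h - 2)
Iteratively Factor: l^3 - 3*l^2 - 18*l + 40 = (l + 4)*(l^2 - 7*l + 10) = (l - 5)*(l + 4)*(l - 2)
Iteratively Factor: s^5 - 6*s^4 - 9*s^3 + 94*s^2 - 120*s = (s - 3)*(s^4 - 3*s^3 - 18*s^2 + 40*s) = (s - 5)*(s - 3)*(s^3 + 2*s^2 - 8*s) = (s - 5)*(s - 3)*(s + 4)*(s^2 - 2*s) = (s - 5)*(s - 3)*(s - 2)*(s + 4)*(s)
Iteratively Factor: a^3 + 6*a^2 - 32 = (a + 4)*(a^2 + 2*a - 8) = (a - 2)*(a + 4)*(a + 4)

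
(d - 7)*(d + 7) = d^2 - 49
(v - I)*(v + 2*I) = v^2 + I*v + 2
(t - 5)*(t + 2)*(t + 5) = t^3 + 2*t^2 - 25*t - 50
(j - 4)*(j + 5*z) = j^2 + 5*j*z - 4*j - 20*z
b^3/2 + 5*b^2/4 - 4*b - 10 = (b/2 + sqrt(2))*(b + 5/2)*(b - 2*sqrt(2))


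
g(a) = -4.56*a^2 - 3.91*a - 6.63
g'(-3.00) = 23.45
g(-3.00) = -35.94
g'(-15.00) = 132.89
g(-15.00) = -973.98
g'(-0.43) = 0.01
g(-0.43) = -5.79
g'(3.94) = -39.84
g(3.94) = -92.82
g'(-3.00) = 23.45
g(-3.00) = -35.94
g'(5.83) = -57.08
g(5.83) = -184.41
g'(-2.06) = 14.88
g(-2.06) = -17.93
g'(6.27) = -61.09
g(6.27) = -210.41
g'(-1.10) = 6.12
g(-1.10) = -7.85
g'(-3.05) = 23.91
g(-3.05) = -37.12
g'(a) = -9.12*a - 3.91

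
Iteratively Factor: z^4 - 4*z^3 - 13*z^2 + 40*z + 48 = (z + 1)*(z^3 - 5*z^2 - 8*z + 48) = (z - 4)*(z + 1)*(z^2 - z - 12) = (z - 4)^2*(z + 1)*(z + 3)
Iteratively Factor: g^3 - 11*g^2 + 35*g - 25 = (g - 5)*(g^2 - 6*g + 5) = (g - 5)^2*(g - 1)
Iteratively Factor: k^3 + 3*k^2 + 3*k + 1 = (k + 1)*(k^2 + 2*k + 1) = (k + 1)^2*(k + 1)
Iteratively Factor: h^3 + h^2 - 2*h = (h - 1)*(h^2 + 2*h) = (h - 1)*(h + 2)*(h)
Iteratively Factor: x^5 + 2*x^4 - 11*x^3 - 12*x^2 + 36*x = (x - 2)*(x^4 + 4*x^3 - 3*x^2 - 18*x) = (x - 2)^2*(x^3 + 6*x^2 + 9*x) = (x - 2)^2*(x + 3)*(x^2 + 3*x) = (x - 2)^2*(x + 3)^2*(x)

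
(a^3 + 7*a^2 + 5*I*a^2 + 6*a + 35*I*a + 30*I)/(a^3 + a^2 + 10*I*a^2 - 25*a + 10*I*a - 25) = (a + 6)/(a + 5*I)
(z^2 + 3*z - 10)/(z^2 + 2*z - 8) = (z + 5)/(z + 4)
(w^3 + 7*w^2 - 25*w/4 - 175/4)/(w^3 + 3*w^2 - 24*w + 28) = (w^2 - 25/4)/(w^2 - 4*w + 4)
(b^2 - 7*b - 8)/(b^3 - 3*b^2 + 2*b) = (b^2 - 7*b - 8)/(b*(b^2 - 3*b + 2))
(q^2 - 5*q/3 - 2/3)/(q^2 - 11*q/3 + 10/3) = (3*q + 1)/(3*q - 5)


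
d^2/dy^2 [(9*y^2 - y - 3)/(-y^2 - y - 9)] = 4*(5*y^3 + 126*y^2 - 9*y - 381)/(y^6 + 3*y^5 + 30*y^4 + 55*y^3 + 270*y^2 + 243*y + 729)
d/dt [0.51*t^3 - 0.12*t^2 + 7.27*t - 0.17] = 1.53*t^2 - 0.24*t + 7.27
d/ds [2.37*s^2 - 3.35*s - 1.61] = 4.74*s - 3.35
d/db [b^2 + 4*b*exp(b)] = 4*b*exp(b) + 2*b + 4*exp(b)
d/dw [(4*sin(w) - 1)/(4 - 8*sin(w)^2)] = 2*(-sin(w) - cos(2*w) + 2)*cos(w)/(cos(4*w) + 1)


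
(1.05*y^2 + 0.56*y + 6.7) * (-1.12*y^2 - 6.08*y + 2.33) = -1.176*y^4 - 7.0112*y^3 - 8.4623*y^2 - 39.4312*y + 15.611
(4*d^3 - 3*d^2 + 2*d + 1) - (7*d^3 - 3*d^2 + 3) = -3*d^3 + 2*d - 2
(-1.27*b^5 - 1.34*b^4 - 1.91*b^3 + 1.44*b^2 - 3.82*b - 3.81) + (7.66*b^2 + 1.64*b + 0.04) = -1.27*b^5 - 1.34*b^4 - 1.91*b^3 + 9.1*b^2 - 2.18*b - 3.77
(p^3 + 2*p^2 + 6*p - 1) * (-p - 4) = -p^4 - 6*p^3 - 14*p^2 - 23*p + 4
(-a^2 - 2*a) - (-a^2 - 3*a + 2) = a - 2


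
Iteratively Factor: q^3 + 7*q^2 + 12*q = (q)*(q^2 + 7*q + 12) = q*(q + 3)*(q + 4)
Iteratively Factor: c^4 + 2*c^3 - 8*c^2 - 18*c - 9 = (c - 3)*(c^3 + 5*c^2 + 7*c + 3) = (c - 3)*(c + 3)*(c^2 + 2*c + 1) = (c - 3)*(c + 1)*(c + 3)*(c + 1)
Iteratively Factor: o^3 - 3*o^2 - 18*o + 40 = (o - 5)*(o^2 + 2*o - 8) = (o - 5)*(o + 4)*(o - 2)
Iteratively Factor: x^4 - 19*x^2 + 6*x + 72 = (x - 3)*(x^3 + 3*x^2 - 10*x - 24) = (x - 3)*(x + 2)*(x^2 + x - 12) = (x - 3)*(x + 2)*(x + 4)*(x - 3)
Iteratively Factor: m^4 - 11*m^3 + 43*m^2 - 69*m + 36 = (m - 4)*(m^3 - 7*m^2 + 15*m - 9) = (m - 4)*(m - 1)*(m^2 - 6*m + 9) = (m - 4)*(m - 3)*(m - 1)*(m - 3)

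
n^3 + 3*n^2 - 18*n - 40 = (n - 4)*(n + 2)*(n + 5)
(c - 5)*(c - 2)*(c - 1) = c^3 - 8*c^2 + 17*c - 10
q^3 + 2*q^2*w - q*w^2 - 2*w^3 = (q - w)*(q + w)*(q + 2*w)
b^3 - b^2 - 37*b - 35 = (b - 7)*(b + 1)*(b + 5)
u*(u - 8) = u^2 - 8*u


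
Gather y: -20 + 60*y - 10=60*y - 30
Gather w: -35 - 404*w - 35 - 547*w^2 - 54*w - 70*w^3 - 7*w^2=-70*w^3 - 554*w^2 - 458*w - 70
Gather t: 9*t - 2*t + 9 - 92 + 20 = 7*t - 63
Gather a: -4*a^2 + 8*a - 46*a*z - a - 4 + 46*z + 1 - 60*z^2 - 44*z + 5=-4*a^2 + a*(7 - 46*z) - 60*z^2 + 2*z + 2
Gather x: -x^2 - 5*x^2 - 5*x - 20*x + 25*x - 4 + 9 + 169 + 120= 294 - 6*x^2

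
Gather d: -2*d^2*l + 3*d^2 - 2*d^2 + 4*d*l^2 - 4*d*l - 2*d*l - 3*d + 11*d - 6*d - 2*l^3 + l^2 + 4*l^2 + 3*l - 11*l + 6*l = d^2*(1 - 2*l) + d*(4*l^2 - 6*l + 2) - 2*l^3 + 5*l^2 - 2*l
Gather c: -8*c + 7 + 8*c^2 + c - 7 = 8*c^2 - 7*c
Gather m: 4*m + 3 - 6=4*m - 3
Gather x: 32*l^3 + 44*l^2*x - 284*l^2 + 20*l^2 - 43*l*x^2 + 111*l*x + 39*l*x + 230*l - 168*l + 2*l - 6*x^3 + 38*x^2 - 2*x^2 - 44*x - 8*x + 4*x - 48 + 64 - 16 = 32*l^3 - 264*l^2 + 64*l - 6*x^3 + x^2*(36 - 43*l) + x*(44*l^2 + 150*l - 48)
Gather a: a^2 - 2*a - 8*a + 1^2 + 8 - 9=a^2 - 10*a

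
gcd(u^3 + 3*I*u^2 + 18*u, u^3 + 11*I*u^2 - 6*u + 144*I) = u^2 + 3*I*u + 18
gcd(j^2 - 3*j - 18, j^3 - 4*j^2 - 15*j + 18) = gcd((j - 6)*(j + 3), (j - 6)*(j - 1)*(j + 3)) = j^2 - 3*j - 18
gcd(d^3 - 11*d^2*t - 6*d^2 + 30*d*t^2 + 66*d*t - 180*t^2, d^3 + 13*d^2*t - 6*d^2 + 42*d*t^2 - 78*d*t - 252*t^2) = d - 6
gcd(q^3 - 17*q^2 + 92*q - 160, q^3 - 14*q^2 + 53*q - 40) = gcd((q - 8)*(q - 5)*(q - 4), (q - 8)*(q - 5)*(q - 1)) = q^2 - 13*q + 40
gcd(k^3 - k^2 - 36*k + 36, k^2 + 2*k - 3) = k - 1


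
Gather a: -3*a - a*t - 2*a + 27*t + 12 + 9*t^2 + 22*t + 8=a*(-t - 5) + 9*t^2 + 49*t + 20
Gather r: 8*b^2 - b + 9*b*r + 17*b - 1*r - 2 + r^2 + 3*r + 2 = 8*b^2 + 16*b + r^2 + r*(9*b + 2)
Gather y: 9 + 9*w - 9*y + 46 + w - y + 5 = 10*w - 10*y + 60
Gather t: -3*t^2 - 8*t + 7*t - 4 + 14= -3*t^2 - t + 10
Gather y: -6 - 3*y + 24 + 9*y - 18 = 6*y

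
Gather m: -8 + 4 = -4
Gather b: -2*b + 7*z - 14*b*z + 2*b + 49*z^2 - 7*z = -14*b*z + 49*z^2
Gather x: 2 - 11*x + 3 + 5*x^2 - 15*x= 5*x^2 - 26*x + 5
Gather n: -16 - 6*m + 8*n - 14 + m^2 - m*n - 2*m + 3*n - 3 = m^2 - 8*m + n*(11 - m) - 33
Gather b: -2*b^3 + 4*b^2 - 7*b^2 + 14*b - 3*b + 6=-2*b^3 - 3*b^2 + 11*b + 6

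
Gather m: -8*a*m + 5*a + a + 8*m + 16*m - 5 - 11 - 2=6*a + m*(24 - 8*a) - 18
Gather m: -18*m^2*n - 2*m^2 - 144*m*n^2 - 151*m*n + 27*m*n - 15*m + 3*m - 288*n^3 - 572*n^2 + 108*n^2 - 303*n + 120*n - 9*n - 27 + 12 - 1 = m^2*(-18*n - 2) + m*(-144*n^2 - 124*n - 12) - 288*n^3 - 464*n^2 - 192*n - 16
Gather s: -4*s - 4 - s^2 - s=-s^2 - 5*s - 4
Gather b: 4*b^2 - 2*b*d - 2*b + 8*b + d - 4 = 4*b^2 + b*(6 - 2*d) + d - 4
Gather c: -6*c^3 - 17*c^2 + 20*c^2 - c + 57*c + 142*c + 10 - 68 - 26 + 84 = -6*c^3 + 3*c^2 + 198*c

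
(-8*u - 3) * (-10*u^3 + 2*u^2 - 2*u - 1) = 80*u^4 + 14*u^3 + 10*u^2 + 14*u + 3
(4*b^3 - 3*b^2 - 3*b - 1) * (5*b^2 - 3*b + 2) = 20*b^5 - 27*b^4 + 2*b^3 - 2*b^2 - 3*b - 2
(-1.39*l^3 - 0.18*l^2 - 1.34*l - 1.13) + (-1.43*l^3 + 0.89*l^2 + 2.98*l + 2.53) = -2.82*l^3 + 0.71*l^2 + 1.64*l + 1.4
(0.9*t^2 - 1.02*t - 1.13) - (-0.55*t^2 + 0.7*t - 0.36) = 1.45*t^2 - 1.72*t - 0.77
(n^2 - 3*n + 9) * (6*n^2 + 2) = 6*n^4 - 18*n^3 + 56*n^2 - 6*n + 18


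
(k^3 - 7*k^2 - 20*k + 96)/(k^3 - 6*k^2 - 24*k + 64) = (k - 3)/(k - 2)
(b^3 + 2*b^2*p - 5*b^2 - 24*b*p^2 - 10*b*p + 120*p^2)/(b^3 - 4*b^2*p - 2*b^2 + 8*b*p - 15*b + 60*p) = (b + 6*p)/(b + 3)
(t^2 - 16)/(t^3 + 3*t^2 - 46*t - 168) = (t - 4)/(t^2 - t - 42)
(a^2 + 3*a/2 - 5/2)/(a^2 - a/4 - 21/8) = 4*(-2*a^2 - 3*a + 5)/(-8*a^2 + 2*a + 21)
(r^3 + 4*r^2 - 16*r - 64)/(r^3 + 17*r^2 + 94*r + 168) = (r^2 - 16)/(r^2 + 13*r + 42)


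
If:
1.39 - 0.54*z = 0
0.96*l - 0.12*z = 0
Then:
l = 0.32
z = 2.57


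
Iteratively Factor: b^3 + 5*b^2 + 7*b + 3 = (b + 1)*(b^2 + 4*b + 3) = (b + 1)^2*(b + 3)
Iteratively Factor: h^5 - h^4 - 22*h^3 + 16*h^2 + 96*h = (h + 4)*(h^4 - 5*h^3 - 2*h^2 + 24*h) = (h + 2)*(h + 4)*(h^3 - 7*h^2 + 12*h) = (h - 4)*(h + 2)*(h + 4)*(h^2 - 3*h) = h*(h - 4)*(h + 2)*(h + 4)*(h - 3)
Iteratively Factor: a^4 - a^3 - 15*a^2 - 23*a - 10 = (a + 1)*(a^3 - 2*a^2 - 13*a - 10) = (a + 1)^2*(a^2 - 3*a - 10) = (a - 5)*(a + 1)^2*(a + 2)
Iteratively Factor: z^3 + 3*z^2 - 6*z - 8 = (z + 4)*(z^2 - z - 2) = (z - 2)*(z + 4)*(z + 1)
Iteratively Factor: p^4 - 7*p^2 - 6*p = (p + 1)*(p^3 - p^2 - 6*p) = (p - 3)*(p + 1)*(p^2 + 2*p) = (p - 3)*(p + 1)*(p + 2)*(p)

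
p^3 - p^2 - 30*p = p*(p - 6)*(p + 5)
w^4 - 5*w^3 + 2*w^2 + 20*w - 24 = (w - 3)*(w - 2)^2*(w + 2)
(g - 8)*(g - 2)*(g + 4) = g^3 - 6*g^2 - 24*g + 64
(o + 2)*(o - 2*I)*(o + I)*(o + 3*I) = o^4 + 2*o^3 + 2*I*o^3 + 5*o^2 + 4*I*o^2 + 10*o + 6*I*o + 12*I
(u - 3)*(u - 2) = u^2 - 5*u + 6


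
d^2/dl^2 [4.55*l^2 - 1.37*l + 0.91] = 9.10000000000000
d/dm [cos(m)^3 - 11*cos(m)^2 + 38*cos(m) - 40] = (-3*cos(m)^2 + 22*cos(m) - 38)*sin(m)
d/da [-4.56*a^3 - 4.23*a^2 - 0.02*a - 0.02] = -13.68*a^2 - 8.46*a - 0.02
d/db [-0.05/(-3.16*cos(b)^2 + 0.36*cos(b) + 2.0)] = (0.316*cos(b) - 0.018)*sin(b)/(-3.16*cos(b)^2 + 0.36*cos(b) + 2.0)^2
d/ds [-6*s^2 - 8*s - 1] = -12*s - 8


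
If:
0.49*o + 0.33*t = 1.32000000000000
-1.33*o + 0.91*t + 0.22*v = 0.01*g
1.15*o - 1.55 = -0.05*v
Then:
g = 33.6574440052701*v + 2.61923583662714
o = 1.34782608695652 - 0.0434782608695652*v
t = 0.0645586297760211*v + 1.99868247694335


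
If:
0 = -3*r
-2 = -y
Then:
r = 0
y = 2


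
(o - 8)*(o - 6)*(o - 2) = o^3 - 16*o^2 + 76*o - 96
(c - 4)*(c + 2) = c^2 - 2*c - 8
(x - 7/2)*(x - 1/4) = x^2 - 15*x/4 + 7/8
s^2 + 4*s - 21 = (s - 3)*(s + 7)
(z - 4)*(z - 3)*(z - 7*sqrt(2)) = z^3 - 7*sqrt(2)*z^2 - 7*z^2 + 12*z + 49*sqrt(2)*z - 84*sqrt(2)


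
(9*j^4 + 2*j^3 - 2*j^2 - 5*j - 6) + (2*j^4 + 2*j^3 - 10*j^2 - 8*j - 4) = 11*j^4 + 4*j^3 - 12*j^2 - 13*j - 10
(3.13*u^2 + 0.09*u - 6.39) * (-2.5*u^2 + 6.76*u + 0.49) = -7.825*u^4 + 20.9338*u^3 + 18.1171*u^2 - 43.1523*u - 3.1311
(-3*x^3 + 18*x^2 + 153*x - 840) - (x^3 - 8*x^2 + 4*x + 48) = -4*x^3 + 26*x^2 + 149*x - 888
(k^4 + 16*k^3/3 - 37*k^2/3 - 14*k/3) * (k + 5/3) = k^5 + 7*k^4 - 31*k^3/9 - 227*k^2/9 - 70*k/9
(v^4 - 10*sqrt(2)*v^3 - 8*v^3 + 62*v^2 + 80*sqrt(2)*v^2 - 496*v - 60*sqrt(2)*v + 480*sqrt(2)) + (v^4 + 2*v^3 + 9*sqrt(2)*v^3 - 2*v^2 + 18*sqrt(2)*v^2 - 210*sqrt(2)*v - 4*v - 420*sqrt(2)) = 2*v^4 - 6*v^3 - sqrt(2)*v^3 + 60*v^2 + 98*sqrt(2)*v^2 - 500*v - 270*sqrt(2)*v + 60*sqrt(2)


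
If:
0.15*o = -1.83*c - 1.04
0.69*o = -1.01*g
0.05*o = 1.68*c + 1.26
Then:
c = -0.70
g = -1.11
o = 1.63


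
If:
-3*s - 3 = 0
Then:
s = -1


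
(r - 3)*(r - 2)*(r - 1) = r^3 - 6*r^2 + 11*r - 6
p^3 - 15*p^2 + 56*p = p*(p - 8)*(p - 7)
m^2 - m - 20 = (m - 5)*(m + 4)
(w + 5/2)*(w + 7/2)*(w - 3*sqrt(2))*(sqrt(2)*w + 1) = sqrt(2)*w^4 - 5*w^3 + 6*sqrt(2)*w^3 - 30*w^2 + 23*sqrt(2)*w^2/4 - 175*w/4 - 18*sqrt(2)*w - 105*sqrt(2)/4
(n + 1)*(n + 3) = n^2 + 4*n + 3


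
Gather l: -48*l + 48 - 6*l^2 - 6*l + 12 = -6*l^2 - 54*l + 60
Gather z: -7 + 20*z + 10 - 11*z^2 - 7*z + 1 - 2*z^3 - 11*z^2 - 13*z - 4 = -2*z^3 - 22*z^2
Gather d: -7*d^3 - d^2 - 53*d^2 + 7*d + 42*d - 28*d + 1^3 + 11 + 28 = -7*d^3 - 54*d^2 + 21*d + 40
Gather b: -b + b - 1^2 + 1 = 0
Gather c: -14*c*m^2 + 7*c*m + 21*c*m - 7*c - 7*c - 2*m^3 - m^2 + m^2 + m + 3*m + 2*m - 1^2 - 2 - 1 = c*(-14*m^2 + 28*m - 14) - 2*m^3 + 6*m - 4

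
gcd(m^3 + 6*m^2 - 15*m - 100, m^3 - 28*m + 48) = m - 4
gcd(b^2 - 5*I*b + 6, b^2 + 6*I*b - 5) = b + I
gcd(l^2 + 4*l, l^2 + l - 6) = 1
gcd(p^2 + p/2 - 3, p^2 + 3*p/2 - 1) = p + 2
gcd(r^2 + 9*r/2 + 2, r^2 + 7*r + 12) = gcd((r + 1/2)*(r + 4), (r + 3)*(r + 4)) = r + 4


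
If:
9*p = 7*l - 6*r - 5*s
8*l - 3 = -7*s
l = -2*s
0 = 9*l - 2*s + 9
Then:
No Solution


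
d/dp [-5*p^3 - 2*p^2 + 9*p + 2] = -15*p^2 - 4*p + 9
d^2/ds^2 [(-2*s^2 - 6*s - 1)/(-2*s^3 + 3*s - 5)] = 2*(8*s^6 + 72*s^5 + 60*s^4 - 104*s^3 - 378*s^2 - 30*s + 149)/(8*s^9 - 36*s^7 + 60*s^6 + 54*s^5 - 180*s^4 + 123*s^3 + 135*s^2 - 225*s + 125)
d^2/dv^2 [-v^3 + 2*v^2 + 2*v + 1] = 4 - 6*v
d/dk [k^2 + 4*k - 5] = 2*k + 4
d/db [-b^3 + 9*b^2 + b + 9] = -3*b^2 + 18*b + 1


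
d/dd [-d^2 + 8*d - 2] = 8 - 2*d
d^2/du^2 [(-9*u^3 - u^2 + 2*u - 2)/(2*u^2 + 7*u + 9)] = 2*(-257*u^3 - 1671*u^2 - 2379*u - 269)/(8*u^6 + 84*u^5 + 402*u^4 + 1099*u^3 + 1809*u^2 + 1701*u + 729)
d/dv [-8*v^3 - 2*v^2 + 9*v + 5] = -24*v^2 - 4*v + 9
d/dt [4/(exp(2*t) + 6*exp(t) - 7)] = 8*(-exp(t) - 3)*exp(t)/(exp(2*t) + 6*exp(t) - 7)^2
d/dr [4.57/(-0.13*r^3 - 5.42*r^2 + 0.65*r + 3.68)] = (1.7823*r^2 + 49.5388*r - 2.9705)/(0.13*r^3 + 5.42*r^2 - 0.65*r - 3.68)^2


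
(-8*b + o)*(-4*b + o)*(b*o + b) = 32*b^3*o + 32*b^3 - 12*b^2*o^2 - 12*b^2*o + b*o^3 + b*o^2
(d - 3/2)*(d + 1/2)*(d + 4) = d^3 + 3*d^2 - 19*d/4 - 3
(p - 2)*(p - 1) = p^2 - 3*p + 2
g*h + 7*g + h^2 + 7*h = (g + h)*(h + 7)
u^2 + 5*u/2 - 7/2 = (u - 1)*(u + 7/2)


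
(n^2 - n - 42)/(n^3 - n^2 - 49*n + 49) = (n + 6)/(n^2 + 6*n - 7)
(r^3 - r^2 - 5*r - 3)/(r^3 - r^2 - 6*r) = (r^2 + 2*r + 1)/(r*(r + 2))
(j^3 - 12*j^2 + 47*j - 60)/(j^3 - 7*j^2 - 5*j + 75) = (j^2 - 7*j + 12)/(j^2 - 2*j - 15)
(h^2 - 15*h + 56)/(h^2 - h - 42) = (h - 8)/(h + 6)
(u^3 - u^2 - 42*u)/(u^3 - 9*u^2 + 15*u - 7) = u*(u + 6)/(u^2 - 2*u + 1)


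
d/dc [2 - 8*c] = -8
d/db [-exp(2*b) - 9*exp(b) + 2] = (-2*exp(b) - 9)*exp(b)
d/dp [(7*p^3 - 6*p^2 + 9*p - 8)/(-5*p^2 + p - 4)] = (-35*p^4 + 14*p^3 - 45*p^2 - 32*p - 28)/(25*p^4 - 10*p^3 + 41*p^2 - 8*p + 16)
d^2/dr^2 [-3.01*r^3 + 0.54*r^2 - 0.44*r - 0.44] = 1.08 - 18.06*r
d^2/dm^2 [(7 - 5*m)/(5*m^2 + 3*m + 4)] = 2*(-(5*m - 7)*(10*m + 3)^2 + 5*(15*m - 4)*(5*m^2 + 3*m + 4))/(5*m^2 + 3*m + 4)^3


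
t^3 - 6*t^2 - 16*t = t*(t - 8)*(t + 2)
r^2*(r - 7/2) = r^3 - 7*r^2/2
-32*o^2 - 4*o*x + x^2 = (-8*o + x)*(4*o + x)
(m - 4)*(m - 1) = m^2 - 5*m + 4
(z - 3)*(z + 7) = z^2 + 4*z - 21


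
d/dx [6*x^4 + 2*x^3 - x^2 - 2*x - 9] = 24*x^3 + 6*x^2 - 2*x - 2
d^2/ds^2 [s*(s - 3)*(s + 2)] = 6*s - 2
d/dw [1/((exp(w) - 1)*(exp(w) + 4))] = (-2*exp(w) - 3)*exp(w)/(exp(4*w) + 6*exp(3*w) + exp(2*w) - 24*exp(w) + 16)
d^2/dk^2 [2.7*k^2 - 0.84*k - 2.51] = 5.40000000000000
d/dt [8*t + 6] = 8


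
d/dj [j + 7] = 1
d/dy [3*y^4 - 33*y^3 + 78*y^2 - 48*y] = 12*y^3 - 99*y^2 + 156*y - 48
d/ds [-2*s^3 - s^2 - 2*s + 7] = -6*s^2 - 2*s - 2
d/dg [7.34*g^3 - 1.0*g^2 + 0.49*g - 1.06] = 22.02*g^2 - 2.0*g + 0.49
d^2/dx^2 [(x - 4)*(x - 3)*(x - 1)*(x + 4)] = 12*x^2 - 24*x - 26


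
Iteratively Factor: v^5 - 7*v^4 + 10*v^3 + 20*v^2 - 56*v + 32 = (v + 2)*(v^4 - 9*v^3 + 28*v^2 - 36*v + 16) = (v - 4)*(v + 2)*(v^3 - 5*v^2 + 8*v - 4) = (v - 4)*(v - 2)*(v + 2)*(v^2 - 3*v + 2) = (v - 4)*(v - 2)^2*(v + 2)*(v - 1)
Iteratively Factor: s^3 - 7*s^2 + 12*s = (s)*(s^2 - 7*s + 12) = s*(s - 3)*(s - 4)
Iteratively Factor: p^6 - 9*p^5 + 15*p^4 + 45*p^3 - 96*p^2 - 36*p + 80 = (p + 2)*(p^5 - 11*p^4 + 37*p^3 - 29*p^2 - 38*p + 40) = (p - 1)*(p + 2)*(p^4 - 10*p^3 + 27*p^2 - 2*p - 40) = (p - 4)*(p - 1)*(p + 2)*(p^3 - 6*p^2 + 3*p + 10) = (p - 4)*(p - 1)*(p + 1)*(p + 2)*(p^2 - 7*p + 10) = (p - 5)*(p - 4)*(p - 1)*(p + 1)*(p + 2)*(p - 2)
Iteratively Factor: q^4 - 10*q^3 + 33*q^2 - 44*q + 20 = (q - 2)*(q^3 - 8*q^2 + 17*q - 10) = (q - 2)^2*(q^2 - 6*q + 5) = (q - 2)^2*(q - 1)*(q - 5)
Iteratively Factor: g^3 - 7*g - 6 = (g + 1)*(g^2 - g - 6) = (g - 3)*(g + 1)*(g + 2)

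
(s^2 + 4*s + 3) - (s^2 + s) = 3*s + 3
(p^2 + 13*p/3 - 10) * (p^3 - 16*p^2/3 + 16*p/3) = p^5 - p^4 - 250*p^3/9 + 688*p^2/9 - 160*p/3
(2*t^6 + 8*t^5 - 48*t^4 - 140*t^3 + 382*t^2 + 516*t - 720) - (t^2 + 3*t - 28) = 2*t^6 + 8*t^5 - 48*t^4 - 140*t^3 + 381*t^2 + 513*t - 692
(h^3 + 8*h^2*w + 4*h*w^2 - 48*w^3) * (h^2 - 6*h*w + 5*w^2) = h^5 + 2*h^4*w - 39*h^3*w^2 - 32*h^2*w^3 + 308*h*w^4 - 240*w^5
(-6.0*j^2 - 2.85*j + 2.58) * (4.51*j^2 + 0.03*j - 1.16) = -27.06*j^4 - 13.0335*j^3 + 18.5103*j^2 + 3.3834*j - 2.9928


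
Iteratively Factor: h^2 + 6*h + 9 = (h + 3)*(h + 3)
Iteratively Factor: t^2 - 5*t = (t - 5)*(t)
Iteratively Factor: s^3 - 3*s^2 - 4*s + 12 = (s - 2)*(s^2 - s - 6) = (s - 3)*(s - 2)*(s + 2)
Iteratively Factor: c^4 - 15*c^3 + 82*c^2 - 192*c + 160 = (c - 4)*(c^3 - 11*c^2 + 38*c - 40) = (c - 4)^2*(c^2 - 7*c + 10) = (c - 4)^2*(c - 2)*(c - 5)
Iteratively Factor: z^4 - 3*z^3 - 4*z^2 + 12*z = (z - 3)*(z^3 - 4*z) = (z - 3)*(z - 2)*(z^2 + 2*z) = z*(z - 3)*(z - 2)*(z + 2)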